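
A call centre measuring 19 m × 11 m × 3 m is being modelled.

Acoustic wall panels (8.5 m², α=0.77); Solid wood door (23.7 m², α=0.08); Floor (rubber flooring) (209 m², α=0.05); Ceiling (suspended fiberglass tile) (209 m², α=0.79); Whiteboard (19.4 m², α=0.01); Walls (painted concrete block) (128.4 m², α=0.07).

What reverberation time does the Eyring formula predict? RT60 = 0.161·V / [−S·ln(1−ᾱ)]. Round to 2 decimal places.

0.43 sec

S = Σ Sᵢ = 598.0 m².
Absorption A = 8.5·0.77 + 23.7·0.08 + 209·0.05 + 209·0.79 + 19.4·0.01 + 128.4·0.07 = 193.183 sabins.
Mean coefficient ᾱ = A/S = 0.3230.
−S·ln(1−ᾱ) = −598.0 × ln(1 − 0.3230) = 233.270.
V = 19 × 11 × 3 = 627 m³.
T = 0.161·V/[−S·ln(1−ᾱ)] = 0.161·627/233.270 = 0.43 s.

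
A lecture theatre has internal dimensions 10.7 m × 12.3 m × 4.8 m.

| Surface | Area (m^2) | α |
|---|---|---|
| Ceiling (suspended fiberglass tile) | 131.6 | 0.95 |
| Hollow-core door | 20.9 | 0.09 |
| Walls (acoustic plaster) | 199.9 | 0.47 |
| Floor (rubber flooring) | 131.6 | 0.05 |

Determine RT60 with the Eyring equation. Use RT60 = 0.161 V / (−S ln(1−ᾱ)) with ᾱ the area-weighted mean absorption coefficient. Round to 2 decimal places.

0.33 sec

Total surface area S = 131.6 + 20.9 + 199.9 + 131.6 = 484.0 m^2.
Σ(Sᵢαᵢ) = 131.6·0.95 + 20.9·0.09 + 199.9·0.47 + 131.6·0.05 = 227.434.
Mean coefficient ᾱ = A/S = 0.4699.
−S·ln(1−ᾱ) = −484.0 × ln(1 − 0.4699) = 307.190.
V = 10.7 × 12.3 × 4.8 = 631.728 m³.
RT60 = 0.161 × 631.728 / 307.190 = 0.33 s.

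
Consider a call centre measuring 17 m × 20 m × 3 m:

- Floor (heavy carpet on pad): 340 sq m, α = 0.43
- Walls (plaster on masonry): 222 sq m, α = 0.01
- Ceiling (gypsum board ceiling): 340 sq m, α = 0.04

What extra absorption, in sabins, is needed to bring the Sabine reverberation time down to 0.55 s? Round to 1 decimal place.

Summing Sᵢαᵢ: 146.200 + 2.220 + 13.600 → A₁ = 162.020 sabins.
Target A₂ = 0.161·1020/0.55 = 298.582 sabins (V = 1020 m³).
ΔA = A₂ − A₁ = 298.582 − 162.020 = 136.6 sabins.

136.6 sabins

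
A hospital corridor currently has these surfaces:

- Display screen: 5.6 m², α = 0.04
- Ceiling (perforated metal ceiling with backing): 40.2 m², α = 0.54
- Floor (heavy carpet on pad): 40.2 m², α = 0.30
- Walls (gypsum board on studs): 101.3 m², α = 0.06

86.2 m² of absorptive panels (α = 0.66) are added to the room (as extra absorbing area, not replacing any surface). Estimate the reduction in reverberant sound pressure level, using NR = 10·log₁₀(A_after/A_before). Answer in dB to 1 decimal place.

3.8 dB

A_before = Σ Sᵢαᵢ = 5.6×0.04 + 40.2×0.54 + 40.2×0.30 + 101.3×0.06 = 40.070 sabins.
Treatment contributes 86.2·0.66 = 56.892 sabins.
A_after = 40.070 + 56.892 = 96.962 sabins.
Reduction = 10 log₁₀(A_after/A_before) = 10 log₁₀(2.4198) = 3.8 dB.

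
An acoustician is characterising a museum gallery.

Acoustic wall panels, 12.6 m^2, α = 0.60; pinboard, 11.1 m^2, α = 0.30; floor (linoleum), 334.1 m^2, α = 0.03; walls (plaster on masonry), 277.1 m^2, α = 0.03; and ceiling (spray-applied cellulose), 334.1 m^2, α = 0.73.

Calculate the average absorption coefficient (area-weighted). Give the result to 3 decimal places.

Total surface area S = 969.0 m^2.
Σ(Sᵢαᵢ) = 12.6*0.60 + 11.1*0.30 + 334.1*0.03 + 277.1*0.03 + 334.1*0.73 = 273.119.
ᾱ = 273.119 / 969.0 = 0.282.

0.282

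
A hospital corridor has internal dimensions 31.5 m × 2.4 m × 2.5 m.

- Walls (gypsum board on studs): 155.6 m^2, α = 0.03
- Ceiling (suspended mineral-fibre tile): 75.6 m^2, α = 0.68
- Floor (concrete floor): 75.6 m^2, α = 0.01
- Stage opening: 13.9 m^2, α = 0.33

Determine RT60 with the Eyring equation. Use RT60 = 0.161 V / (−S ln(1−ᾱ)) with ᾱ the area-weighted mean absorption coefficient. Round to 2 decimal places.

0.45 sec

Total surface area S = 155.6 + 75.6 + 75.6 + 13.9 = 320.7 m^2.
Σ(Sᵢαᵢ) = 155.6·0.03 + 75.6·0.68 + 75.6·0.01 + 13.9·0.33 = 61.419.
ᾱ = 61.419 / 320.7 = 0.1915.
Eyring denominator: −S ln(1−ᾱ) = 68.173.
V = 31.5 × 2.4 × 2.5 = 189 m³.
RT60 = 0.161 × 189 / 68.173 = 0.45 s.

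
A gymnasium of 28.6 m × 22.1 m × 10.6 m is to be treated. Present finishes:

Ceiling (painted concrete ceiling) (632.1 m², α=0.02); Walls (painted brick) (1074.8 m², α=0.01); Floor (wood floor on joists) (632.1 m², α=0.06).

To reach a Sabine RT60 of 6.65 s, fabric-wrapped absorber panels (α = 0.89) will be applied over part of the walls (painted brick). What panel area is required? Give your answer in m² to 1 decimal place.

Equivalent absorption area: A₁ = 632.1·0.02 + 1074.8·0.01 + 632.1·0.06 = 61.316 m².
V = 6699.836 m³. Target absorption A₂ = 0.161 × 6699.836 / 6.65 = 162.207 sabins.
Absorption to add: 162.207 − 61.316 = 100.891 sabins.
Each m² of panel replacing the walls (painted brick) adds (0.89 − 0.01) = 0.88 sabins.
Panel area = 100.891 / 0.88 = 114.6 m².

114.6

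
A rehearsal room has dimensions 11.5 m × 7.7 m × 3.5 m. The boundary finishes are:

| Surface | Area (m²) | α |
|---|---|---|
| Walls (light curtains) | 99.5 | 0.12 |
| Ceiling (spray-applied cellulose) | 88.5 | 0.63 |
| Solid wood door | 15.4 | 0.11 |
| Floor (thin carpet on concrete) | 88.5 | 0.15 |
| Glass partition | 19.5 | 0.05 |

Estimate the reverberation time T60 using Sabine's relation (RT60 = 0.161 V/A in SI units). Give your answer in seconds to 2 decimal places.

Summing Sᵢαᵢ: 11.940 + 55.755 + 1.694 + 13.275 + 0.975 → A = 83.639 sabins.
Room volume: 309.925 m³.
RT60 = 0.161 · V / A = 0.161 × 309.925 / 83.639 = 0.60 s.

0.60 sec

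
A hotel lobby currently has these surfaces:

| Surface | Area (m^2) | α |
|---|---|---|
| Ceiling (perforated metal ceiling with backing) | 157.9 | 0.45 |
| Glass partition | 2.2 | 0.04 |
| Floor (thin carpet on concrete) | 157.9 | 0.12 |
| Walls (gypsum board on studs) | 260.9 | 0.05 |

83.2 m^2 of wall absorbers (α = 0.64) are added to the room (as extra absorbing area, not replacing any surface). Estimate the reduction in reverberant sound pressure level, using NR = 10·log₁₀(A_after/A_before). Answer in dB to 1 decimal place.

Equivalent absorption area: A_before = 157.9*0.45 + 2.2*0.04 + 157.9*0.12 + 260.9*0.05 = 103.136 m^2.
Added absorption = 83.2 × 0.64 = 53.248 sabins.
New total A_after = 156.384 sabins.
Reduction = 10 log₁₀(A_after/A_before) = 10 log₁₀(1.5163) = 1.8 dB.

1.8 dB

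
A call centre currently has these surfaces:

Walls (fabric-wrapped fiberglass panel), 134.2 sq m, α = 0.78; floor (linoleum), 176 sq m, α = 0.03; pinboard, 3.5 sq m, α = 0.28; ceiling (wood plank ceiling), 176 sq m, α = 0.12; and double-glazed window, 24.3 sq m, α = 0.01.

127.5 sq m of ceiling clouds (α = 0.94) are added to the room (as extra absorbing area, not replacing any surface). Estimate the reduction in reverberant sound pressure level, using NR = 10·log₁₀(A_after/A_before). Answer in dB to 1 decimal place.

A_before = Σ Sᵢαᵢ = 134.2*0.78 + 176*0.03 + 3.5*0.28 + 176*0.12 + 24.3*0.01 = 132.299 sabins.
Treatment contributes 127.5·0.94 = 119.850 sabins.
A_after = 132.299 + 119.850 = 252.149 sabins.
NR = 10·log₁₀(252.149/132.299) = 2.8 dB.

2.8 dB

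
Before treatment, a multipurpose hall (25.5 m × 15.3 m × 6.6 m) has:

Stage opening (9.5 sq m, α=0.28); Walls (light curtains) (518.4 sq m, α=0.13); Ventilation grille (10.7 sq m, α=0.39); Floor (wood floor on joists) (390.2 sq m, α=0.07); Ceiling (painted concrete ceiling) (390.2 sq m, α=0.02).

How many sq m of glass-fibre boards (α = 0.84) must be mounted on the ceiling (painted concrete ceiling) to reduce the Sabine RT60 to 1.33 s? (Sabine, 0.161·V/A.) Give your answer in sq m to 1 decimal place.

A₁ = Σ Sᵢαᵢ = 9.5*0.28 + 518.4*0.13 + 10.7*0.39 + 390.2*0.07 + 390.2*0.02 = 109.343 sabins.
V = 2574.99 m³. Target absorption A₂ = 0.161 × 2574.99 / 1.33 = 311.709 sabins.
ΔA needed = 311.709 − 109.343 = 202.366 sabins.
Net gain per sq m: Δα = 0.84 − 0.02 = 0.82.
Panel area = 202.366 / 0.82 = 246.8 sq m.

246.8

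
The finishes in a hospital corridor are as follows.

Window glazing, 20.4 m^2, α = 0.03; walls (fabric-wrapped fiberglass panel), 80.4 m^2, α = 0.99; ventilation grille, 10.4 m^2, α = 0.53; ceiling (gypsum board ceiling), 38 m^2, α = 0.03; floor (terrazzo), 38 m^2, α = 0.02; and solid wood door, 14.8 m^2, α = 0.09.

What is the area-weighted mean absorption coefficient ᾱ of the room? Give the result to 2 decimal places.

Total surface area S = 202.0 m^2.
Σ(Sᵢαᵢ) = 20.4·0.03 + 80.4·0.99 + 10.4·0.53 + 38·0.03 + 38·0.02 + 14.8·0.09 = 88.952.
ᾱ = A/S = 0.44.

0.44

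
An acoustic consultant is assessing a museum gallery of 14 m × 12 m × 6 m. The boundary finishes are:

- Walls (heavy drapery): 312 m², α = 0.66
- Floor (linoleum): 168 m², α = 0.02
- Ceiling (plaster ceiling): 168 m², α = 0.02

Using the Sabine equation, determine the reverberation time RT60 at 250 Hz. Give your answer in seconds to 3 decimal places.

Summing Sᵢαᵢ: 205.920 + 3.360 + 3.360 → A = 212.640 sabins.
V = 14·12·6 = 1008 m³.
Sabine: RT60 = 0.161 × 1008 / 212.640 = 0.763 s.

0.763 seconds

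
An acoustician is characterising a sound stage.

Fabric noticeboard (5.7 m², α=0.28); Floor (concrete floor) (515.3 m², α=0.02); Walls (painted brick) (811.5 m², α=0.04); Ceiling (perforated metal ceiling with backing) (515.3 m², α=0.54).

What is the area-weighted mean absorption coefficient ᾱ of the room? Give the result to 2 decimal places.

0.17

S = Σ Sᵢ = 5.7 + 515.3 + 811.5 + 515.3 = 1847.8 m².
A = 5.7·0.28 + 515.3·0.02 + 811.5·0.04 + 515.3·0.54 = 322.624 sabins.
ᾱ = 322.624 / 1847.8 = 0.17.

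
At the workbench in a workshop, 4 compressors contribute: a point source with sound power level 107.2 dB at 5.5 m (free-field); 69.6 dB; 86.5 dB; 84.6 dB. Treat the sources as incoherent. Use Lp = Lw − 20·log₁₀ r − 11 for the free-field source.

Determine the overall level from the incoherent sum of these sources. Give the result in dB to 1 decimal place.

89.5 dB

Source at 5.5 m: Lp = 107.2 − 20·log₁₀(5.5) − 11 = 81.4 dB.
Σ 10^(Lᵢ/10) = 8.822e+08.
L_total = 10·log₁₀(8.822e+08) = 89.5 dB.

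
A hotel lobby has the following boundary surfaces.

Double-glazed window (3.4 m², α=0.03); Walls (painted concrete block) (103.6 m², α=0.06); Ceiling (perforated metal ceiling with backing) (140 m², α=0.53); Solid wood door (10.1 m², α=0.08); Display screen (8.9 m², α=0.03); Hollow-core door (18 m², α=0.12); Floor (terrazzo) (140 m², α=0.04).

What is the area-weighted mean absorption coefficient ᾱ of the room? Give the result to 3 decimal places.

0.211

Total surface area S = 424.0 m².
A = 3.4×0.03 + 103.6×0.06 + 140×0.53 + 10.1×0.08 + 8.9×0.03 + 18×0.12 + 140×0.04 = 89.353 sabins.
ᾱ = 89.353 / 424.0 = 0.211.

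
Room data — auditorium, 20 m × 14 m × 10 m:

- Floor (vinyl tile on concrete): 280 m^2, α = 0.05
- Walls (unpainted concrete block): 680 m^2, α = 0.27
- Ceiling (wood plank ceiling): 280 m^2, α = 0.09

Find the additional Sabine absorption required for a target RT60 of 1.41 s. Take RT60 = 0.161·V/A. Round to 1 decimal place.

Summing Sᵢαᵢ: 14.000 + 183.600 + 25.200 → A₁ = 222.800 sabins.
For T = 1.41 s, need A₂ = 0.161·V/T = 0.161·2800/1.41 = 319.716 sabins.
Shortfall: 319.716 − 222.800 = 96.9 sabins.

96.9 sabins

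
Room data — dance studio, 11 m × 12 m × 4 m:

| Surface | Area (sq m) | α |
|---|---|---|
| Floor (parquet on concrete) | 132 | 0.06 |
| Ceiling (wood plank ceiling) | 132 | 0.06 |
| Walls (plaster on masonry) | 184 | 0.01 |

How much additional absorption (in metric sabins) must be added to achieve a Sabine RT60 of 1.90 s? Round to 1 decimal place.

Equivalent absorption area: A₁ = 132×0.06 + 132×0.06 + 184×0.01 = 17.680 sq m.
Target A₂ = 0.161·528/1.90 = 44.741 sabins (V = 528 m³).
Additional absorption ΔA = 44.741 − 17.680 = 27.1 sabins.

27.1 sabins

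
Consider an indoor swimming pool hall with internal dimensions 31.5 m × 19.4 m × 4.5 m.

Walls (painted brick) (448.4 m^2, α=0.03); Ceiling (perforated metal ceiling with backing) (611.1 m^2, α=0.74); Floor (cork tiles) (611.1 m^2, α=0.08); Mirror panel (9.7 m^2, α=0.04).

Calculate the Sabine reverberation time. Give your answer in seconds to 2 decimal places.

0.86 sec

A = Σ Sᵢαᵢ = 448.4·0.03 + 611.1·0.74 + 611.1·0.08 + 9.7·0.04 = 514.942 sabins.
V = 31.5·19.4·4.5 = 2749.95 m³.
Sabine: RT60 = 0.161 × 2749.95 / 514.942 = 0.86 s.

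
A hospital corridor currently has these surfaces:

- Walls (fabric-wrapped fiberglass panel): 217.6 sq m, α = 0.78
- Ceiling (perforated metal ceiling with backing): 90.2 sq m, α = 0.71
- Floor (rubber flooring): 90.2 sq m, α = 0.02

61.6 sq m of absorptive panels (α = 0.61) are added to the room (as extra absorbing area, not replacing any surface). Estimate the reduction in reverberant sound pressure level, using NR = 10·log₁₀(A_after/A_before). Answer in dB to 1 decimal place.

Summing Sᵢαᵢ: 169.728 + 64.042 + 1.804 → A_before = 235.574 sabins.
Added absorption = 61.6 × 0.61 = 37.576 sabins.
A_after = 235.574 + 37.576 = 273.150 sabins.
NR = 10·log₁₀(273.150/235.574) = 0.6 dB.

0.6 dB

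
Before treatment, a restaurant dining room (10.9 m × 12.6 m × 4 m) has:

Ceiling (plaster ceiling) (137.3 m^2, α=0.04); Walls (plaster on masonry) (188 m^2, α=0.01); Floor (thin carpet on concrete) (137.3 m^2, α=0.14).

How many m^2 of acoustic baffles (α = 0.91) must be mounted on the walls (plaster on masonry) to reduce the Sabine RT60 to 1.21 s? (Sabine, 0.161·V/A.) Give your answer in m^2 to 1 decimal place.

Total absorption A₁ = 137.3*0.04 + 188*0.01 + 137.3*0.14
  = 5.492 + 1.880 + 19.222 = 26.594 m^2 sabins.
Required A₂ = 0.161·549.36/1.21 = 73.097 sabins.
Absorption to add: 73.097 − 26.594 = 46.503 sabins.
Each m^2 of panel replacing the walls (plaster on masonry) adds (0.91 − 0.01) = 0.90 sabins.
Panel area = 46.503 / 0.90 = 51.7 m^2.

51.7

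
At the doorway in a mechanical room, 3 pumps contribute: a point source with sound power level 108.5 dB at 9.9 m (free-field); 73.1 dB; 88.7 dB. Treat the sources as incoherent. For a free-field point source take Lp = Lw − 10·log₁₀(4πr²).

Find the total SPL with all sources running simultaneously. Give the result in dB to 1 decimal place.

Source at 9.9 m: Lp = 108.5 − 10·log₁₀(4π·9.9²) = 108.5 − 10·log₁₀(1231.630) = 77.6 dB.
Converting to relative power and adding: 10^(77.6/10) + 10^(73.1/10) + 10^(88.7/10) = 8.193e+08.
Combined level = 10 log₁₀(8.193e+08) = 89.1 dB.

89.1 dB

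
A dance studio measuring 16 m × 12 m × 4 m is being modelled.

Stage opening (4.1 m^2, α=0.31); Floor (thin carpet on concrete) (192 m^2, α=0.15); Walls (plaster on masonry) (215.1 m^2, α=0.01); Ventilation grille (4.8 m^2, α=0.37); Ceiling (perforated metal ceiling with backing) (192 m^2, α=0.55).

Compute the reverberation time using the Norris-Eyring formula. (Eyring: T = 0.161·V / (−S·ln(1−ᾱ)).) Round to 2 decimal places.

Total surface area S = 4.1 + 192 + 215.1 + 4.8 + 192 = 608.0 m^2.
Absorption A = 4.1·0.31 + 192·0.15 + 215.1·0.01 + 4.8·0.37 + 192·0.55 = 139.598 sabins.
ᾱ = 139.598 / 608.0 = 0.2296.
−S·ln(1−ᾱ) = −608.0 × ln(1 − 0.2296) = 158.594.
V = 16 × 12 × 4 = 768 m³.
T = 0.161·V/[−S·ln(1−ᾱ)] = 0.161·768/158.594 = 0.78 s.

0.78 sec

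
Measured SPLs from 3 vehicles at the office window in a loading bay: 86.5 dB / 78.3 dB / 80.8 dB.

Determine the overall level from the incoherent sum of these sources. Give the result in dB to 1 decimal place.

88.0 dB

Converting to relative power and adding: 10^(86.5/10) + 10^(78.3/10) + 10^(80.8/10) = 6.345e+08.
Combined level = 10 log₁₀(6.345e+08) = 88.0 dB.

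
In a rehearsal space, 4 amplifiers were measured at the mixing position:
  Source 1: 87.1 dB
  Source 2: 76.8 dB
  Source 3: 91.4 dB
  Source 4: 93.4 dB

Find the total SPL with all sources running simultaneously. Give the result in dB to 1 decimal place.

96.2 dB

Sum in the linear (power) domain: Σ 10^(Lᵢ/10) = 10^(87.1/10) + 10^(76.8/10) + 10^(91.4/10) + 10^(93.4/10) = 4.129e+09.
Combined level = 10 log₁₀(4.129e+09) = 96.2 dB.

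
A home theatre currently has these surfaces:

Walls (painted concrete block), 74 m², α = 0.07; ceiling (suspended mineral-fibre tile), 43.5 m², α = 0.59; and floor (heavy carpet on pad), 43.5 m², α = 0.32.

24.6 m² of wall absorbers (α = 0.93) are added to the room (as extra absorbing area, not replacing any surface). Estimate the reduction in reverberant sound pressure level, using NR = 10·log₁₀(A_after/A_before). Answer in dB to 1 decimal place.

Total absorption A_before = 74×0.07 + 43.5×0.59 + 43.5×0.32
  = 5.180 + 25.665 + 13.920 = 44.765 m² sabins.
Treatment contributes 24.6·0.93 = 22.878 sabins.
A_after = 44.765 + 22.878 = 67.643 sabins.
NR = 10·log₁₀(67.643/44.765) = 1.8 dB.

1.8 dB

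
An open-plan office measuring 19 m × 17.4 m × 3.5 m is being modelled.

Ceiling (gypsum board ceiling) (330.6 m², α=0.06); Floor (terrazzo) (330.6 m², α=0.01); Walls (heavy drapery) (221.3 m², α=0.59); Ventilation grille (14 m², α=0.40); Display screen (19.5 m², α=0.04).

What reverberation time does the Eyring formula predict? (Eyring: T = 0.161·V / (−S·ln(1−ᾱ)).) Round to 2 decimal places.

Total surface area S = 330.6 + 330.6 + 221.3 + 14 + 19.5 = 916.0 m².
Absorption A = 330.6×0.06 + 330.6×0.01 + 221.3×0.59 + 14×0.40 + 19.5×0.04 = 160.089 sabins.
ᾱ = 160.089 / 916.0 = 0.1748.
Eyring denominator: −S ln(1−ᾱ) = 175.991.
V = 19 × 17.4 × 3.5 = 1157.1 m³.
RT60 = 0.161 × 1157.1 / 175.991 = 1.06 s.

1.06 seconds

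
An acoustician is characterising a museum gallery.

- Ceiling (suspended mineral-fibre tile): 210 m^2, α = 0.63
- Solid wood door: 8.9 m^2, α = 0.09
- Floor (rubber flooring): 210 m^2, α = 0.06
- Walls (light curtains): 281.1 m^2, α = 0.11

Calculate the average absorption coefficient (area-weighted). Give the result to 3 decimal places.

S = Σ Sᵢ = 210 + 8.9 + 210 + 281.1 = 710.0 m^2.
A = 210*0.63 + 8.9*0.09 + 210*0.06 + 281.1*0.11 = 176.622 sabins.
ᾱ = 176.622 / 710.0 = 0.249.

0.249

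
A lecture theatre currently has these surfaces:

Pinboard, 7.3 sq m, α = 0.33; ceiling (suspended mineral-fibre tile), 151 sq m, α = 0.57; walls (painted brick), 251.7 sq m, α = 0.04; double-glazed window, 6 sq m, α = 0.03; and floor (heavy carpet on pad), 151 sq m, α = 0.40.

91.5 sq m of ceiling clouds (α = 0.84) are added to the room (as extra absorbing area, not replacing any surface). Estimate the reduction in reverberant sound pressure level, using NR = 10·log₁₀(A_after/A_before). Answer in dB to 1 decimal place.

A_before = Σ Sᵢαᵢ = 7.3×0.33 + 151×0.57 + 251.7×0.04 + 6×0.03 + 151×0.40 = 159.127 sabins.
Added absorption = 91.5 × 0.84 = 76.860 sabins.
New total A_after = 235.987 sabins.
NR = 10·log₁₀(235.987/159.127) = 1.7 dB.

1.7 dB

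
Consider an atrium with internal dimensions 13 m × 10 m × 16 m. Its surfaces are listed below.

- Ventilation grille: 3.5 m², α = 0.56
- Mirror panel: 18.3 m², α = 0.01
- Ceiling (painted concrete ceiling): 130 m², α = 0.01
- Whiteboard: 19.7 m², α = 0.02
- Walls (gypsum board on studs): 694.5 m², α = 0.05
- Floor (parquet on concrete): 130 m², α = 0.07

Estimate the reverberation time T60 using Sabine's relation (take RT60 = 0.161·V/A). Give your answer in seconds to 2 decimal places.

7.03 s

Equivalent absorption area: A = 3.5*0.56 + 18.3*0.01 + 130*0.01 + 19.7*0.02 + 694.5*0.05 + 130*0.07 = 47.662 m².
V = 13·10·16 = 2080 m³.
RT60 = 0.161 · V / A = 0.161 × 2080 / 47.662 = 7.03 s.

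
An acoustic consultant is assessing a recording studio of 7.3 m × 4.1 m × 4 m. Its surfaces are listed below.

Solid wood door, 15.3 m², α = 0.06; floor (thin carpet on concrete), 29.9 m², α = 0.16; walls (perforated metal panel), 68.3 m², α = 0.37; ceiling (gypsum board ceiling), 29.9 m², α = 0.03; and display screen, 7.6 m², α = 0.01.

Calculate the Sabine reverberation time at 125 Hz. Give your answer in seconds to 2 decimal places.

A = Σ Sᵢαᵢ = 15.3*0.06 + 29.9*0.16 + 68.3*0.37 + 29.9*0.03 + 7.6*0.01 = 31.946 sabins.
V = 7.3·4.1·4 = 119.72 m³.
Sabine: RT60 = 0.161 × 119.72 / 31.946 = 0.60 s.

0.60 sec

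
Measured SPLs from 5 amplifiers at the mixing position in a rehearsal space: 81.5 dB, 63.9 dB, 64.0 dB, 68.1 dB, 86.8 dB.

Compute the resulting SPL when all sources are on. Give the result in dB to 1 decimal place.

Converting to relative power and adding: 10^(81.5/10) + 10^(63.9/10) + 10^(64.0/10) + 10^(68.1/10) + 10^(86.8/10) = 6.313e+08.
Back to dB: 10·log₁₀ Σ = 88.0 dB.

88.0 dB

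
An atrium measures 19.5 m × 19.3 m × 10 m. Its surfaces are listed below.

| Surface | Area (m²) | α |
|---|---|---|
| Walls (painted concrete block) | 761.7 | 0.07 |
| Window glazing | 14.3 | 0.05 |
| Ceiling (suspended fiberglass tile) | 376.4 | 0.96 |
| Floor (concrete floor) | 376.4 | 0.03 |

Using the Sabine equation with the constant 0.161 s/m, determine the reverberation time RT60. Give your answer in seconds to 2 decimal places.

1.42 s

Total absorption A = 761.7*0.07 + 14.3*0.05 + 376.4*0.96 + 376.4*0.03
  = 53.319 + 0.715 + 361.344 + 11.292 = 426.670 m² sabins.
Room volume: 3763.5 m³.
T = 0.161 V/A = 0.161·3763.5/426.670 = 1.42 s.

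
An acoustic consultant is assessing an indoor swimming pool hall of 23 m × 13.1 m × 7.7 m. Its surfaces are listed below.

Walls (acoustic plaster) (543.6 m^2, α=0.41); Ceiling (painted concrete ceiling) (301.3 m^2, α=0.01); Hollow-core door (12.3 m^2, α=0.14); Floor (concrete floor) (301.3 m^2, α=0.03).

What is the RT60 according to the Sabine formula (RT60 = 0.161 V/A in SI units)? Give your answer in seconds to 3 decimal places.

1.578 sec

Equivalent absorption area: A = 543.6·0.41 + 301.3·0.01 + 12.3·0.14 + 301.3·0.03 = 236.650 m^2.
V = 23·13.1·7.7 = 2320.01 m³.
RT60 = 0.161 · V / A = 0.161 × 2320.01 / 236.650 = 1.578 s.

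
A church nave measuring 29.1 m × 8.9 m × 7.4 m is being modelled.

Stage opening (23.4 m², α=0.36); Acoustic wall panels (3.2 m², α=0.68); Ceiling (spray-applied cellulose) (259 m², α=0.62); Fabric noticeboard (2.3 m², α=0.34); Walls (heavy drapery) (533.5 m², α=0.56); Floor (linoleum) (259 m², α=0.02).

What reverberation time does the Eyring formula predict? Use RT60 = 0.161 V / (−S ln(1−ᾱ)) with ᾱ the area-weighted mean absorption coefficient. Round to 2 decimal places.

0.49 seconds

S = Σ Sᵢ = 1080.4 m².
Absorption A = 23.4·0.36 + 3.2·0.68 + 259·0.62 + 2.3·0.34 + 533.5·0.56 + 259·0.02 = 475.902 sabins.
ᾱ = 475.902 / 1080.4 = 0.4405.
Eyring denominator: −S ln(1−ᾱ) = 627.401.
V = 29.1 × 8.9 × 7.4 = 1916.526 m³.
RT60 = 0.161 × 1916.526 / 627.401 = 0.49 s.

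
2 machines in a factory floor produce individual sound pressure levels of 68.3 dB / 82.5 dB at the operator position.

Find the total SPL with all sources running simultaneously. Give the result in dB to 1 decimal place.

82.7 dB

Sum in the linear (power) domain: Σ 10^(Lᵢ/10) = 10^(68.3/10) + 10^(82.5/10) = 1.846e+08.
Back to dB: 10·log₁₀ Σ = 82.7 dB.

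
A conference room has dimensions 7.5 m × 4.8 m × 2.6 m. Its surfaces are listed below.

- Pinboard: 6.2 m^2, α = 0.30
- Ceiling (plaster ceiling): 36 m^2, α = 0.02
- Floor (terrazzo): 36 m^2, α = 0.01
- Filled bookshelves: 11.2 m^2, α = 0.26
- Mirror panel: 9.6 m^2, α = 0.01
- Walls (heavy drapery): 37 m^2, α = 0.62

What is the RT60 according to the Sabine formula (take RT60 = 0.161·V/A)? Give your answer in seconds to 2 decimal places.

0.52 sec

Equivalent absorption area: A = 6.2·0.30 + 36·0.02 + 36·0.01 + 11.2·0.26 + 9.6·0.01 + 37·0.62 = 28.888 m^2.
V = 7.5·4.8·2.6 = 93.6 m³.
RT60 = 0.161 · V / A = 0.161 × 93.6 / 28.888 = 0.52 s.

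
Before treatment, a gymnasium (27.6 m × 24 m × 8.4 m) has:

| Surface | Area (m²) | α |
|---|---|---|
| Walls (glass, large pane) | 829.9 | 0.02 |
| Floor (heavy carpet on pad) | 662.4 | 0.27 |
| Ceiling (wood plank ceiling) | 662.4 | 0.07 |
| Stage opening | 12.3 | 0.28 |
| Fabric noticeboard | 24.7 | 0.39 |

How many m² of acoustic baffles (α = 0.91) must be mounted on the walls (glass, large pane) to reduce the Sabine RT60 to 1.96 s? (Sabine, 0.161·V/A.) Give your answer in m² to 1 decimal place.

Total absorption A₁ = 829.9×0.02 + 662.4×0.27 + 662.4×0.07 + 12.3×0.28 + 24.7×0.39
  = 16.598 + 178.848 + 46.368 + 3.444 + 9.633 = 254.891 m² sabins.
Required A₂ = 0.161·5564.16/1.96 = 457.056 sabins.
ΔA needed = 457.056 − 254.891 = 202.165 sabins.
Each m² of panel replacing the walls (glass, large pane) adds (0.91 − 0.02) = 0.89 sabins.
Panel area = 202.165 / 0.89 = 227.2 m².

227.2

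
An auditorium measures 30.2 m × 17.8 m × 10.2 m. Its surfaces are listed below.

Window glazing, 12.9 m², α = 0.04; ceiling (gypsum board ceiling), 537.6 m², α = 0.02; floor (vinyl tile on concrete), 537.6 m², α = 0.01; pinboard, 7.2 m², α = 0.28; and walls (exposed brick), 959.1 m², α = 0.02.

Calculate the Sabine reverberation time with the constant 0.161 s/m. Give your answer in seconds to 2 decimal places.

23.33 s

Total absorption A = 12.9·0.04 + 537.6·0.02 + 537.6·0.01 + 7.2·0.28 + 959.1·0.02
  = 0.516 + 10.752 + 5.376 + 2.016 + 19.182 = 37.842 m² sabins.
Volume V = 30.2 × 17.8 × 10.2 = 5483.112 m³.
T = 0.161 V/A = 0.161·5483.112/37.842 = 23.33 s.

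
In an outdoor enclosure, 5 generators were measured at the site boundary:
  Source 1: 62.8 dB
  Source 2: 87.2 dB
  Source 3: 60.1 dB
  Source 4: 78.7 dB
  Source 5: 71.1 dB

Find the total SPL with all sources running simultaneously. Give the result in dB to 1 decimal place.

Converting to relative power and adding: 10^(62.8/10) + 10^(87.2/10) + 10^(60.1/10) + 10^(78.7/10) + 10^(71.1/10) = 6.147e+08.
Combined level = 10 log₁₀(6.147e+08) = 87.9 dB.

87.9 dB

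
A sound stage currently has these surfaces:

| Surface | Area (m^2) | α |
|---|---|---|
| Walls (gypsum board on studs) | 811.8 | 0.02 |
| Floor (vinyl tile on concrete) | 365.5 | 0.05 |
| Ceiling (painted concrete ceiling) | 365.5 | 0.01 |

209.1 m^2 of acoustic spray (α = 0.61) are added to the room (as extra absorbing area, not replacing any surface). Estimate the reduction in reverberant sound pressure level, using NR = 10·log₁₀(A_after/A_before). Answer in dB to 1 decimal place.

A_before = Σ Sᵢαᵢ = 811.8·0.02 + 365.5·0.05 + 365.5·0.01 = 38.166 sabins.
Treatment contributes 209.1·0.61 = 127.551 sabins.
New total A_after = 165.717 sabins.
Reduction = 10 log₁₀(A_after/A_before) = 10 log₁₀(4.3420) = 6.4 dB.

6.4 dB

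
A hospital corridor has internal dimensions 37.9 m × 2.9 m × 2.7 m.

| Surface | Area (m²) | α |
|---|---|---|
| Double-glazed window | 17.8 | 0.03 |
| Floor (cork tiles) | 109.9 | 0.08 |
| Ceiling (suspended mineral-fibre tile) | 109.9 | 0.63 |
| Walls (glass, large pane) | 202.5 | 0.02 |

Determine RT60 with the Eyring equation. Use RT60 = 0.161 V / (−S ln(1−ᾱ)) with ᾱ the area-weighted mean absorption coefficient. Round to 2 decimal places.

Total surface area S = 17.8 + 109.9 + 109.9 + 202.5 = 440.1 m².
Absorption A = 17.8·0.03 + 109.9·0.08 + 109.9·0.63 + 202.5·0.02 = 82.613 sabins.
ᾱ = 82.613 / 440.1 = 0.1877.
Eyring denominator: −S ln(1−ᾱ) = 91.490.
V = 37.9 × 2.9 × 2.7 = 296.757 m³.
RT60 = 0.161 × 296.757 / 91.490 = 0.52 s.

0.52 sec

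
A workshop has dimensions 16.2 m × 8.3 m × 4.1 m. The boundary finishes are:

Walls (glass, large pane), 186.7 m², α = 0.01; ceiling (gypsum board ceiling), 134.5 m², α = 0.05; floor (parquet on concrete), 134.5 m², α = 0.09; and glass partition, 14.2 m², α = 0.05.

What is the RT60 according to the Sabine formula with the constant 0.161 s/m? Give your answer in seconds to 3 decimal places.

Equivalent absorption area: A = 186.7·0.01 + 134.5·0.05 + 134.5·0.09 + 14.2·0.05 = 21.407 m².
Room volume: 551.286 m³.
Sabine: RT60 = 0.161 × 551.286 / 21.407 = 4.146 s.

4.146 seconds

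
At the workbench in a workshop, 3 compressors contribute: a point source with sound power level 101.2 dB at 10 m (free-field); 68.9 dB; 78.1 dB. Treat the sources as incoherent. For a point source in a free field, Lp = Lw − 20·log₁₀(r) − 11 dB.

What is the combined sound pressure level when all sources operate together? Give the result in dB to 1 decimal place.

Source at 10 m: Lp = 101.2 − 20·log₁₀(10) − 11 = 70.2 dB.
Converting to relative power and adding: 10^(70.2/10) + 10^(68.9/10) + 10^(78.1/10) = 8.28e+07.
Combined level = 10 log₁₀(8.28e+07) = 79.2 dB.

79.2 dB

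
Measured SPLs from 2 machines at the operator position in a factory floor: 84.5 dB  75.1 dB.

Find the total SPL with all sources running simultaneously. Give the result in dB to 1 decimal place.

Σ 10^(Lᵢ/10) = 3.142e+08.
L_total = 10·log₁₀(3.142e+08) = 85.0 dB.

85.0 dB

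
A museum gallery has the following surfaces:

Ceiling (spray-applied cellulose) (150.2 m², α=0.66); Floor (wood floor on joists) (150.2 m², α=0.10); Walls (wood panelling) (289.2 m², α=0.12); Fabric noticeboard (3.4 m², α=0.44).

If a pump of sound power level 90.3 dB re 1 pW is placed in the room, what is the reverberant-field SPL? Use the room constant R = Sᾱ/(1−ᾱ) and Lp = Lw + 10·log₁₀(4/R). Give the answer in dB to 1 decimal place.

A = 150.352 sabins; S = 593.0 m².
ᾱ = 150.352/593.0 = 0.2535; R = Sᾱ/(1−ᾱ) = 150.352/(1−0.2535) = 201.409 m².
Lp = Lw + 10 log₁₀(4/R) = 90.3 -17.02 = 73.3 dB.

73.3 dB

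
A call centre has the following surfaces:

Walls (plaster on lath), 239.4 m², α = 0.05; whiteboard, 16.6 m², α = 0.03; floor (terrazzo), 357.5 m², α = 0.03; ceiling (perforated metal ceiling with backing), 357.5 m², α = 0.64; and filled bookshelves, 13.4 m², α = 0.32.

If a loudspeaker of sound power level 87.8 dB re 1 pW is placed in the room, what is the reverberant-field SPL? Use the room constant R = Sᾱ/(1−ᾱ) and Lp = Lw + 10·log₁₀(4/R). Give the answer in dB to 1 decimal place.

68.4 dB

A = 256.281 sabins; S = 984.4 m².
ᾱ = 256.281/984.4 = 0.2603; R = Sᾱ/(1−ᾱ) = 256.281/(1−0.2603) = 346.466 m².
Lp = Lw + 10 log₁₀(4/R) = 87.8 -19.38 = 68.4 dB.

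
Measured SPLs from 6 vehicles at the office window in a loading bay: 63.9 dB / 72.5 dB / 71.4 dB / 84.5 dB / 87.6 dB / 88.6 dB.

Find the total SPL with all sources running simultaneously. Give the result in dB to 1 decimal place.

Σ 10^(Lᵢ/10) = 1.616e+09.
Back to dB: 10·log₁₀ Σ = 92.1 dB.

92.1 dB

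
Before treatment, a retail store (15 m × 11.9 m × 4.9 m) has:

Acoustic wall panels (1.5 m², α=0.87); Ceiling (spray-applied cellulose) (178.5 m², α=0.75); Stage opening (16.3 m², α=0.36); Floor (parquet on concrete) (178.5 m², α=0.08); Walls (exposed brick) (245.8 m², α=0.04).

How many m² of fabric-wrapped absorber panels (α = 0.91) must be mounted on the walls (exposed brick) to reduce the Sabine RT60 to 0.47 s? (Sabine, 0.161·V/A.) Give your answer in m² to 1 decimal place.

154.5

Summing Sᵢαᵢ: 1.305 + 133.875 + 5.868 + 14.280 + 9.832 → A₁ = 165.160 sabins.
Required A₂ = 0.161·874.65/0.47 = 299.614 sabins.
Absorption to add: 299.614 − 165.160 = 134.454 sabins.
Net gain per m²: Δα = 0.91 − 0.04 = 0.87.
Panel area = 134.454 / 0.87 = 154.5 m².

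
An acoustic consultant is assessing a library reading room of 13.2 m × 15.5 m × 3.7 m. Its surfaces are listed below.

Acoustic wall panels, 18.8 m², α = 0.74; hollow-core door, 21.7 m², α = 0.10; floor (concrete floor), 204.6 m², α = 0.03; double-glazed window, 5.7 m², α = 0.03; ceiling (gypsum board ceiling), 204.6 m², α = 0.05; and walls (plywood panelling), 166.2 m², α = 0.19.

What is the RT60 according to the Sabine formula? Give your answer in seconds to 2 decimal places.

Summing Sᵢαᵢ: 13.912 + 2.170 + 6.138 + 0.171 + 10.230 + 31.578 → A = 64.199 sabins.
V = 13.2·15.5·3.7 = 757.02 m³.
Sabine: RT60 = 0.161 × 757.02 / 64.199 = 1.90 s.

1.90 sec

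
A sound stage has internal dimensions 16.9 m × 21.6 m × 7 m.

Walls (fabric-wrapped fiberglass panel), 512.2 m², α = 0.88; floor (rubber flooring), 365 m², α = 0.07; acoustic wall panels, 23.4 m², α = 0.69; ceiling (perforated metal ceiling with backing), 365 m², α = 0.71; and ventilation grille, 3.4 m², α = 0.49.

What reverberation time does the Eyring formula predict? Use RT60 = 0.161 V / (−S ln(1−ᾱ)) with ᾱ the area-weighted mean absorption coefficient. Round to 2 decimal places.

0.36 sec

S = Σ Sᵢ = 1269.0 m².
Absorption A = 512.2×0.88 + 365×0.07 + 23.4×0.69 + 365×0.71 + 3.4×0.49 = 753.248 sabins.
ᾱ = 753.248 / 1269.0 = 0.5936.
−S·ln(1−ᾱ) = −1269.0 × ln(1 − 0.5936) = 1142.630.
V = 16.9 × 21.6 × 7 = 2555.28 m³.
RT60 = 0.161 × 2555.28 / 1142.630 = 0.36 s.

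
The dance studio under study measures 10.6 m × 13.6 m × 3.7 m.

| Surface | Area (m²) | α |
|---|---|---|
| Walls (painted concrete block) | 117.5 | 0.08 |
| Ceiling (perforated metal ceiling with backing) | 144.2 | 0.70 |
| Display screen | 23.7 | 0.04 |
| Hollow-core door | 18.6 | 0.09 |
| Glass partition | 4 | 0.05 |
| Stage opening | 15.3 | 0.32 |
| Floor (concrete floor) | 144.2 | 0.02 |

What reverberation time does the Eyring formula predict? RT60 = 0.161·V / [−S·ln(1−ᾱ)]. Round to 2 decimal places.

S = Σ Sᵢ = 467.5 m².
Σ(Sᵢαᵢ) = 117.5×0.08 + 144.2×0.70 + 23.7×0.04 + 18.6×0.09 + 4×0.05 + 15.3×0.32 + 144.2×0.02 = 120.942.
Mean coefficient ᾱ = A/S = 0.2587.
Eyring denominator: −S ln(1−ᾱ) = 139.946.
V = 10.6 × 13.6 × 3.7 = 533.392 m³.
T = 0.161·V/[−S·ln(1−ᾱ)] = 0.161·533.392/139.946 = 0.61 s.

0.61 sec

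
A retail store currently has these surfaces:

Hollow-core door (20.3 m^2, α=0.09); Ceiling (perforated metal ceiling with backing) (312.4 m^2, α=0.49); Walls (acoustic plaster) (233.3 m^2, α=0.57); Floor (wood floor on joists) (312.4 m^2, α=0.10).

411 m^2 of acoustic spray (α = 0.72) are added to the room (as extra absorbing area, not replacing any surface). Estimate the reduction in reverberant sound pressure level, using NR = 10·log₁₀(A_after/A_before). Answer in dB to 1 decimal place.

2.8 dB

A_before = Σ Sᵢαᵢ = 20.3*0.09 + 312.4*0.49 + 233.3*0.57 + 312.4*0.10 = 319.124 sabins.
Treatment contributes 411·0.72 = 295.920 sabins.
New total A_after = 615.044 sabins.
NR = 10·log₁₀(615.044/319.124) = 2.8 dB.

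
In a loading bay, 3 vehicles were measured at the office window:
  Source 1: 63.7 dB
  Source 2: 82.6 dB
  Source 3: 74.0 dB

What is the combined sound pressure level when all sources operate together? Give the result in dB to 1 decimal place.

83.2 dB

Σ 10^(Lᵢ/10) = 2.094e+08.
L_total = 10·log₁₀(2.094e+08) = 83.2 dB.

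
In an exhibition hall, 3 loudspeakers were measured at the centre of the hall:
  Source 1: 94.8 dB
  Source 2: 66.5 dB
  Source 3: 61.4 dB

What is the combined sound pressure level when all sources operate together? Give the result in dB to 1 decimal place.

Converting to relative power and adding: 10^(94.8/10) + 10^(66.5/10) + 10^(61.4/10) = 3.026e+09.
Combined level = 10 log₁₀(3.026e+09) = 94.8 dB.

94.8 dB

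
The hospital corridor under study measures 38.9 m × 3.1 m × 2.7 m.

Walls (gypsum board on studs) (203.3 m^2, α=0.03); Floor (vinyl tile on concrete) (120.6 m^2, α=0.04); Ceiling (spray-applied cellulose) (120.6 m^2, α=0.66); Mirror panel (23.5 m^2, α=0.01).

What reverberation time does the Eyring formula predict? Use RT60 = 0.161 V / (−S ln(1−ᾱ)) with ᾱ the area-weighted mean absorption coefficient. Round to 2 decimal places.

0.52 sec

Total surface area S = 203.3 + 120.6 + 120.6 + 23.5 = 468.0 m^2.
Absorption A = 203.3×0.03 + 120.6×0.04 + 120.6×0.66 + 23.5×0.01 = 90.754 sabins.
Mean coefficient ᾱ = A/S = 0.1939.
Eyring denominator: −S ln(1−ᾱ) = 100.876.
V = 38.9 × 3.1 × 2.7 = 325.593 m³.
RT60 = 0.161 × 325.593 / 100.876 = 0.52 s.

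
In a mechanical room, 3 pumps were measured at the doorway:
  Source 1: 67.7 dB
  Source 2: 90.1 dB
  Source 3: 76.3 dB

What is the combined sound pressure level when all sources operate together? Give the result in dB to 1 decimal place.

90.3 dB

Σ 10^(Lᵢ/10) = 1.072e+09.
Combined level = 10 log₁₀(1.072e+09) = 90.3 dB.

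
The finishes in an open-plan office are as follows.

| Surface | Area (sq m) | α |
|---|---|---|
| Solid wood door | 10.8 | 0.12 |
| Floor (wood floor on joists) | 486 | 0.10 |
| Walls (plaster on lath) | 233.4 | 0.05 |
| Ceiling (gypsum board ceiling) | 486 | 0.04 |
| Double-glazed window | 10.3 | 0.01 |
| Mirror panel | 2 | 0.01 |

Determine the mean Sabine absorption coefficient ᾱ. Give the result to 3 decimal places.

0.066

Total surface area S = 1228.5 sq m.
A = 10.8×0.12 + 486×0.10 + 233.4×0.05 + 486×0.04 + 10.3×0.01 + 2×0.01 = 81.129 sabins.
ᾱ = A/S = 0.066.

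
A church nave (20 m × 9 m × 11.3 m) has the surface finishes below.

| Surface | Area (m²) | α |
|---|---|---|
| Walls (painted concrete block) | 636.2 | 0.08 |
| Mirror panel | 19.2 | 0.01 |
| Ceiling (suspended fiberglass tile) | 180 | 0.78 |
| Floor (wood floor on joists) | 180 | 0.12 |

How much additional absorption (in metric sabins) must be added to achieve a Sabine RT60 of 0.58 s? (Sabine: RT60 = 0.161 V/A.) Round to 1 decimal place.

351.5 sabins

Summing Sᵢαᵢ: 50.896 + 0.192 + 140.400 + 21.600 → A₁ = 213.088 sabins.
V = 2034 m³. Required absorption A₂ = 0.161 × 2034 / 0.58 = 564.610 sabins.
Additional absorption ΔA = 564.610 − 213.088 = 351.5 sabins.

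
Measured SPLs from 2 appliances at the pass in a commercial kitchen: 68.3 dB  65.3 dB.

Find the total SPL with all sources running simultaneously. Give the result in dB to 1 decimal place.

Sum in the linear (power) domain: Σ 10^(Lᵢ/10) = 10^(68.3/10) + 10^(65.3/10) = 1.015e+07.
Combined level = 10 log₁₀(1.015e+07) = 70.1 dB.

70.1 dB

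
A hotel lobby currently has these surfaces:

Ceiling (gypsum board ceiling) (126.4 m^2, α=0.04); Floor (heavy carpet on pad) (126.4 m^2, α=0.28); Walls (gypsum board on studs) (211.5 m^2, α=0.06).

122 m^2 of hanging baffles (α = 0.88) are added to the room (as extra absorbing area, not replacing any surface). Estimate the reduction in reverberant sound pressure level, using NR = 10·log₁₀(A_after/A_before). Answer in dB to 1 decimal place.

4.8 dB

A_before = Σ Sᵢαᵢ = 126.4·0.04 + 126.4·0.28 + 211.5·0.06 = 53.138 sabins.
Added absorption = 122 × 0.88 = 107.360 sabins.
A_after = 53.138 + 107.360 = 160.498 sabins.
Reduction = 10 log₁₀(A_after/A_before) = 10 log₁₀(3.0204) = 4.8 dB.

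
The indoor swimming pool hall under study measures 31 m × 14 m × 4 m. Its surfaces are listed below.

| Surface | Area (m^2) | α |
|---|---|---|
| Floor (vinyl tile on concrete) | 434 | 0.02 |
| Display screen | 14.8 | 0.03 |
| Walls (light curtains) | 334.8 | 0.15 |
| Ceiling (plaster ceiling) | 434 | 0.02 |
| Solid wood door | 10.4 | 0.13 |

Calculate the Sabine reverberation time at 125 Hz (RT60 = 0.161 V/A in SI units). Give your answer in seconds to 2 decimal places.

4.03 seconds

A = Σ Sᵢαᵢ = 434×0.02 + 14.8×0.03 + 334.8×0.15 + 434×0.02 + 10.4×0.13 = 69.376 sabins.
V = 31·14·4 = 1736 m³.
Sabine: RT60 = 0.161 × 1736 / 69.376 = 4.03 s.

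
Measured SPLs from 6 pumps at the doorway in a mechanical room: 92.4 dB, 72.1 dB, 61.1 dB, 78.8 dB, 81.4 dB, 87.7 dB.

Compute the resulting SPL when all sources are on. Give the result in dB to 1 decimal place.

94.1 dB

Σ 10^(Lᵢ/10) = 2.558e+09.
Combined level = 10 log₁₀(2.558e+09) = 94.1 dB.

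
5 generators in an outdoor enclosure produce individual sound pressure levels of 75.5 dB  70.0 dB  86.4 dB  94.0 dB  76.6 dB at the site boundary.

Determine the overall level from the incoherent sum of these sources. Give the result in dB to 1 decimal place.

Converting to relative power and adding: 10^(75.5/10) + 10^(70.0/10) + 10^(86.4/10) + 10^(94.0/10) + 10^(76.6/10) = 3.04e+09.
Back to dB: 10·log₁₀ Σ = 94.8 dB.

94.8 dB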